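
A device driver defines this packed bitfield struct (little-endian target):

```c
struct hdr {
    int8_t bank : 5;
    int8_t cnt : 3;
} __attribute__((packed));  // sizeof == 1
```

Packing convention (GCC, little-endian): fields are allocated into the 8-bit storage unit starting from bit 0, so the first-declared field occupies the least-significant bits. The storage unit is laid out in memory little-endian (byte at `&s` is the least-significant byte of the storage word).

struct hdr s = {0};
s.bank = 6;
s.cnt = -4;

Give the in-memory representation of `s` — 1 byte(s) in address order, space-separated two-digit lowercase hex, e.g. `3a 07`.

86

bank:5 = 6 → 0x6 << 0 → word 0x06
cnt:3 = -4 → 0x4 << 5 → word 0x86
word = 0x86 → little-endian bytes:
  [0]=0x86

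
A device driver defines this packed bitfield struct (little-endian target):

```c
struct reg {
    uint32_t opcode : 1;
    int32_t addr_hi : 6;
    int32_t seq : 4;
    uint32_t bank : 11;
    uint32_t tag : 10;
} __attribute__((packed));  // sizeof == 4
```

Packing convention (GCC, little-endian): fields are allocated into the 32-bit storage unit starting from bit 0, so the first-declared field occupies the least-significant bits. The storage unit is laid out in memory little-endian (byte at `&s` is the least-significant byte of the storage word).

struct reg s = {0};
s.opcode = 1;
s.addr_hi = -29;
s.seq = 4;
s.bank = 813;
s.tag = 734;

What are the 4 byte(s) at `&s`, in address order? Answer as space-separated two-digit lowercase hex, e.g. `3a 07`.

47 6a 99 b7

[0+:1] opcode=1 & 0x1 = 0x1; word=0x00000001
[1+:6] addr_hi=-29 & 0x3f = 0x23; word=0x00000047
[7+:4] seq=4 & 0xf = 0x4; word=0x00000247
[11+:11] bank=813 & 0x7ff = 0x32d; word=0x00196a47
[22+:10] tag=734 & 0x3ff = 0x2de; word=0xb7996a47
word = 0xb7996a47 → little-endian bytes:
  [0]=0x47  [1]=0x6a  [2]=0x99  [3]=0xb7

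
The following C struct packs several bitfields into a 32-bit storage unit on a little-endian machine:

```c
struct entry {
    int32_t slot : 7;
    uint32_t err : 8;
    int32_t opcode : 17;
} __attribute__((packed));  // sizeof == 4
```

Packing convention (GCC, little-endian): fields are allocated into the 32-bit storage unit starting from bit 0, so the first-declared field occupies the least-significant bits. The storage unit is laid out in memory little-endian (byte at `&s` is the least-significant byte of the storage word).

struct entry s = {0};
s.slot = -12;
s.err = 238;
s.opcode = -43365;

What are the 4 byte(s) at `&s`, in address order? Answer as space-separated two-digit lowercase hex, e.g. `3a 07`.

74 f7 4d ab

slot:7 = -12 → 0x74 << 0 → word 0x00000074
err:8 = 238 → 0xee << 7 → word 0x00007774
opcode:17 = -43365 → 0x1569b << 15 → word 0xab4df774
word = 0xab4df774 → little-endian bytes:
  [0]=0x74  [1]=0xf7  [2]=0x4d  [3]=0xab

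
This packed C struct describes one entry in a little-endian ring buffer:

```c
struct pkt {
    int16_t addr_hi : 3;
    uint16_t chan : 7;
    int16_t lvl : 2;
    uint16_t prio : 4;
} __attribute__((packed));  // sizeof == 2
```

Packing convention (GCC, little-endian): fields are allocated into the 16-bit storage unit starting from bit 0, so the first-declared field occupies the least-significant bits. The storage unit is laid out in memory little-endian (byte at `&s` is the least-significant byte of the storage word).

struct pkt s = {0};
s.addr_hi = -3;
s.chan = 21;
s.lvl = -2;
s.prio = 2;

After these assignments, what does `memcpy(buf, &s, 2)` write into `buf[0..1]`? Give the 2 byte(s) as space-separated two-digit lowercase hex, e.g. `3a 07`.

[0+:3] addr_hi=-3 & 0x7 = 0x5; word=0x0005
[3+:7] chan=21 & 0x7f = 0x15; word=0x00ad
[10+:2] lvl=-2 & 0x3 = 0x2; word=0x08ad
[12+:4] prio=2 & 0xf = 0x2; word=0x28ad
word = 0x28ad → little-endian bytes:
  [0]=0xad  [1]=0x28

ad 28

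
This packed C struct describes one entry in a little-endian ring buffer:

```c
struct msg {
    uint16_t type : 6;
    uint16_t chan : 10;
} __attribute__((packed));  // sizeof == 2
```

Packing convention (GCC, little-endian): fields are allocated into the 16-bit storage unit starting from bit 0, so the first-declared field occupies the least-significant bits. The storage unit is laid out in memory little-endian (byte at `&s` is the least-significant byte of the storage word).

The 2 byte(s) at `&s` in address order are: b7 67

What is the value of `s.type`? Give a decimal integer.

[0]=0xb7 [1]=0x67 (little-endian) → word 0x67b7
type:6 @ bit 0 → (0x67b7>>0)&0x3f = 0x37  ←
chan:10 @ bit 6 → (0x67b7>>6)&0x3ff = 0x19e

55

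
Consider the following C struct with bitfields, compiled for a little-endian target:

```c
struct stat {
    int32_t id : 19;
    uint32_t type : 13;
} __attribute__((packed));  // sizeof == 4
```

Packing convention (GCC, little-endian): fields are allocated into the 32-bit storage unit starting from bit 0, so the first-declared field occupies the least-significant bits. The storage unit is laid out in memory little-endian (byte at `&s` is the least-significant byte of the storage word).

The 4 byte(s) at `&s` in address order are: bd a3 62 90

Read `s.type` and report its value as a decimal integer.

[0]=0xbd [1]=0xa3 [2]=0x62 [3]=0x90 (little-endian) → word 0x9062a3bd
id:19 @ bit 0 → (0x9062a3bd>>0)&0x7ffff = 0x2a3bd
type:13 @ bit 19 → (0x9062a3bd>>19)&0x1fff = 0x120c  ←

4620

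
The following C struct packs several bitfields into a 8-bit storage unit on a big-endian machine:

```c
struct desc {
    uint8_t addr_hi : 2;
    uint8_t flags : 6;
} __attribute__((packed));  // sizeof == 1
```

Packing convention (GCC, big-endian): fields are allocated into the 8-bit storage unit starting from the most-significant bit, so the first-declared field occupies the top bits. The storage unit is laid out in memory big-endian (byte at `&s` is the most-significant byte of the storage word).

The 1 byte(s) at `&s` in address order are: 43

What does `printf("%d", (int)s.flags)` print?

3

[0]=0x43 (big-endian) → word 0x43
addr_hi [6+:2] = (word>>6) & 0x3 = 1
flags [0+:6] = (word>>0) & 0x3f = 3  ←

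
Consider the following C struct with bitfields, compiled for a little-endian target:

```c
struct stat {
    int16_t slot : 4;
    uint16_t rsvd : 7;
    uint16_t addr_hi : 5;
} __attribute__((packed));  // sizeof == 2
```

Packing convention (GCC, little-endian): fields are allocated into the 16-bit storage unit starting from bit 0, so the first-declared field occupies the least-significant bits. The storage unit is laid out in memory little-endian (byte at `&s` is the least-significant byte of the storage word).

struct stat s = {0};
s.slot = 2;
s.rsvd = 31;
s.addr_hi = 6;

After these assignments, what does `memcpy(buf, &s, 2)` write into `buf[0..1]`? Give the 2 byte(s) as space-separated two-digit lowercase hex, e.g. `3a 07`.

slot (4b) val=2 bits=0x2 at bit 0: 0x0002
rsvd (7b) val=31 bits=0x1f at bit 4: 0x01f2
addr_hi (5b) val=6 bits=0x6 at bit 11: 0x31f2
word = 0x31f2 → little-endian bytes:
  [0]=0xf2  [1]=0x31

f2 31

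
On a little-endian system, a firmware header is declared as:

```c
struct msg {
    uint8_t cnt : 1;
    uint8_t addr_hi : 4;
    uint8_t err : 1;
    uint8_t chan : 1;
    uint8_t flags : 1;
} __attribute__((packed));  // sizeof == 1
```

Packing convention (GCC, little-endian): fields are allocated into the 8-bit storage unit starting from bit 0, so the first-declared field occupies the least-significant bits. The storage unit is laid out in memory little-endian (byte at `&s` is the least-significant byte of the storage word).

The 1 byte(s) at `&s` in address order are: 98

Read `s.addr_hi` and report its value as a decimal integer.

12

[0]=0x98 (little-endian) → word 0x98
cnt [0+:1] = (word>>0) & 0x1 = 0
addr_hi [1+:4] = (word>>1) & 0xf = 12  ←
err [5+:1] = (word>>5) & 0x1 = 0
chan [6+:1] = (word>>6) & 0x1 = 0
flags [7+:1] = (word>>7) & 0x1 = 1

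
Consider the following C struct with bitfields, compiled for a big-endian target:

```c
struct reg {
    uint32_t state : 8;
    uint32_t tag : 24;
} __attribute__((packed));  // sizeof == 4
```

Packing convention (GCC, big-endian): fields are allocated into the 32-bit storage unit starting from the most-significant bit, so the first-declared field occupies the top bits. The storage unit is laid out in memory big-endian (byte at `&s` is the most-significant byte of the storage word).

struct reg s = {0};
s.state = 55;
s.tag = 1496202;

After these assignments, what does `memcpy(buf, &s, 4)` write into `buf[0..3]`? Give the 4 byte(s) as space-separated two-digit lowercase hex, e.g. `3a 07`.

[24+:8] state=55 & 0xff = 0x37; word=0x37000000
[0+:24] tag=1496202 & 0xffffff = 0x16d48a; word=0x3716d48a
word = 0x3716d48a → big-endian bytes:
  [0]=0x37  [1]=0x16  [2]=0xd4  [3]=0x8a

37 16 d4 8a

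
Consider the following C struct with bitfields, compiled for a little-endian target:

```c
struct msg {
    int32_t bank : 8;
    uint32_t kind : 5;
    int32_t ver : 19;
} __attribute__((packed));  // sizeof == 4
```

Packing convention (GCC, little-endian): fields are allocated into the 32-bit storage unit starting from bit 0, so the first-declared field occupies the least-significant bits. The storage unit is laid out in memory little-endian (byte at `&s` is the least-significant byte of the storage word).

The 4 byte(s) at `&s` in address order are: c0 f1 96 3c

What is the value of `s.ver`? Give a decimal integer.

[0]=0xc0 [1]=0xf1 [2]=0x96 [3]=0x3c (little-endian) → word 0x3c96f1c0
bank:8 @ bit 0 → (0x3c96f1c0>>0)&0xff = 0xc0
kind:5 @ bit 8 → (0x3c96f1c0>>8)&0x1f = 0x11
ver:19 @ bit 13 → (0x3c96f1c0>>13)&0x7ffff = 0x1e4b7  ←
ver signed 19b, MSB=0: value = 124087

124087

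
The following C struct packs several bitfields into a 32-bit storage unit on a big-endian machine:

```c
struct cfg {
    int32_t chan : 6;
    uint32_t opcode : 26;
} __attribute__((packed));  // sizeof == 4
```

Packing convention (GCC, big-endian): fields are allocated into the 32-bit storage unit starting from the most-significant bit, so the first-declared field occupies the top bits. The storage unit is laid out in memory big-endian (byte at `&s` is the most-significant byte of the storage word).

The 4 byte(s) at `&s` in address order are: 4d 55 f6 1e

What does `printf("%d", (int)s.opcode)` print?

22410782

[0]=0x4d [1]=0x55 [2]=0xf6 [3]=0x1e (big-endian) → word 0x4d55f61e
chan [26+:6] = (word>>26) & 0x3f = 19
opcode [0+:26] = (word>>0) & 0x3ffffff = 22410782  ←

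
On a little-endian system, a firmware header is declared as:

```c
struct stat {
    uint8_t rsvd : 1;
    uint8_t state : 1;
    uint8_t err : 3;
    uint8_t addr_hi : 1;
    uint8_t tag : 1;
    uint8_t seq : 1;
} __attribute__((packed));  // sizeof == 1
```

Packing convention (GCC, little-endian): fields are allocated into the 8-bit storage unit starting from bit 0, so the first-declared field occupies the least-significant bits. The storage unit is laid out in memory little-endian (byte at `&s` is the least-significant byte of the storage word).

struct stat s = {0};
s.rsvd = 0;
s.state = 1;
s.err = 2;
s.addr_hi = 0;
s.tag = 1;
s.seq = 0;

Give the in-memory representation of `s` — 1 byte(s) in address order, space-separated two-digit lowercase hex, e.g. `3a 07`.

4a

[0+:1] rsvd=0 & 0x1 = 0x0; word=0x00
[1+:1] state=1 & 0x1 = 0x1; word=0x02
[2+:3] err=2 & 0x7 = 0x2; word=0x0a
[5+:1] addr_hi=0 & 0x1 = 0x0; word=0x0a
[6+:1] tag=1 & 0x1 = 0x1; word=0x4a
[7+:1] seq=0 & 0x1 = 0x0; word=0x4a
word = 0x4a → little-endian bytes:
  [0]=0x4a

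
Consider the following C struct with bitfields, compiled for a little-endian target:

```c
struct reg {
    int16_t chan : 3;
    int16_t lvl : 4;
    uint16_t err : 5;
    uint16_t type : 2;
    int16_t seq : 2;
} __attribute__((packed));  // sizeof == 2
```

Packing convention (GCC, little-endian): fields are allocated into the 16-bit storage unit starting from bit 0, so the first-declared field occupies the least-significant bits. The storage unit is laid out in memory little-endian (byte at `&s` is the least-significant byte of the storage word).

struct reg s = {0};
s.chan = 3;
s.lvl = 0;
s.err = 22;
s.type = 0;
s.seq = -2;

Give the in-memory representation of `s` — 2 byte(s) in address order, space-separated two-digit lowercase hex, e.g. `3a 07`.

chan:3 = 3 → 0x3 << 0 → word 0x0003
lvl:4 = 0 → 0x0 << 3 → word 0x0003
err:5 = 22 → 0x16 << 7 → word 0x0b03
type:2 = 0 → 0x0 << 12 → word 0x0b03
seq:2 = -2 → 0x2 << 14 → word 0x8b03
word = 0x8b03 → little-endian bytes:
  [0]=0x03  [1]=0x8b

03 8b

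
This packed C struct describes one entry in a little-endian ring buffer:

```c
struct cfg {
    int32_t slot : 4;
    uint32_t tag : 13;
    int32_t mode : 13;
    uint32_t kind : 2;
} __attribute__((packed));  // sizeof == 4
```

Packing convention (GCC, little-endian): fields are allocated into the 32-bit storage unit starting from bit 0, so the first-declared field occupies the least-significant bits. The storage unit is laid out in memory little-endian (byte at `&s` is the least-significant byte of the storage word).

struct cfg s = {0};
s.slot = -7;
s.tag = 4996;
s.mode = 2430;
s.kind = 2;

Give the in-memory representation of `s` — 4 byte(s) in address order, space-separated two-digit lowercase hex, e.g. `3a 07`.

slot (4b) val=-7 bits=0x9 at bit 0: 0x00000009
tag (13b) val=4996 bits=0x1384 at bit 4: 0x00013849
mode (13b) val=2430 bits=0x97e at bit 17: 0x12fd3849
kind (2b) val=2 bits=0x2 at bit 30: 0x92fd3849
word = 0x92fd3849 → little-endian bytes:
  [0]=0x49  [1]=0x38  [2]=0xfd  [3]=0x92

49 38 fd 92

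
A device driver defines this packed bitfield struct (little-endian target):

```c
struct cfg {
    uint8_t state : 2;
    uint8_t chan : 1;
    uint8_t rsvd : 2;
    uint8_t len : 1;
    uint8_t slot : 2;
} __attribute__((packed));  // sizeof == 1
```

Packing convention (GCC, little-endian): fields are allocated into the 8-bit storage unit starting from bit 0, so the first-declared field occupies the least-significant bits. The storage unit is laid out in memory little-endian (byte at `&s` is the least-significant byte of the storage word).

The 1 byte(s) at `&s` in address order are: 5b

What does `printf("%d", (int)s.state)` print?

3

[0]=0x5b (little-endian) → word 0x5b
state:2 @ bit 0 → (0x5b>>0)&0x3 = 0x3  ←
chan:1 @ bit 2 → (0x5b>>2)&0x1 = 0x0
rsvd:2 @ bit 3 → (0x5b>>3)&0x3 = 0x3
len:1 @ bit 5 → (0x5b>>5)&0x1 = 0x0
slot:2 @ bit 6 → (0x5b>>6)&0x3 = 0x1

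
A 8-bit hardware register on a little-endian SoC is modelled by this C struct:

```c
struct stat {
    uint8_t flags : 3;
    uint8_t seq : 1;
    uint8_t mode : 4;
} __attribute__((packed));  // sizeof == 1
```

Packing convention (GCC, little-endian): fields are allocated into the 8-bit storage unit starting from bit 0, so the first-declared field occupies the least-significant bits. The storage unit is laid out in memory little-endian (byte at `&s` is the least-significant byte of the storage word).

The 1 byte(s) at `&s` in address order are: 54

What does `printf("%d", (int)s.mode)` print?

[0]=0x54 (little-endian) → word 0x54
flags:3 @ bit 0 → (0x54>>0)&0x7 = 0x4
seq:1 @ bit 3 → (0x54>>3)&0x1 = 0x0
mode:4 @ bit 4 → (0x54>>4)&0xf = 0x5  ←

5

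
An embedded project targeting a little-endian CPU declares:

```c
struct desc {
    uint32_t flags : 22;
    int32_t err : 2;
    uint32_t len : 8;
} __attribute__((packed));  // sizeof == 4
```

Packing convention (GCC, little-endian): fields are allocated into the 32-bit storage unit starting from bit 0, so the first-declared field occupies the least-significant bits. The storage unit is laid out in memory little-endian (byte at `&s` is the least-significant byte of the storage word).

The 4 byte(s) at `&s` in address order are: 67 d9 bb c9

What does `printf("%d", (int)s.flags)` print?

3922279

[0]=0x67 [1]=0xd9 [2]=0xbb [3]=0xc9 (little-endian) → word 0xc9bbd967
flags:22 @ bit 0 → (0xc9bbd967>>0)&0x3fffff = 0x3bd967  ←
err:2 @ bit 22 → (0xc9bbd967>>22)&0x3 = 0x2
len:8 @ bit 24 → (0xc9bbd967>>24)&0xff = 0xc9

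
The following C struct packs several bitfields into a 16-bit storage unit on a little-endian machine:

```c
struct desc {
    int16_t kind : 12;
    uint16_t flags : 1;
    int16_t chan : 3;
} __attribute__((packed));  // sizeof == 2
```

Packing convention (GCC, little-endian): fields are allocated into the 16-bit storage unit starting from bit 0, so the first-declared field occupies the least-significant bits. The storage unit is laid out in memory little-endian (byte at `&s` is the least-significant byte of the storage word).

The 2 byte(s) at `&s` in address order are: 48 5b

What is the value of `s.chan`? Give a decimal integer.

[0]=0x48 [1]=0x5b (little-endian) → word 0x5b48
kind:12 @ bit 0 → (0x5b48>>0)&0xfff = 0xb48
flags:1 @ bit 12 → (0x5b48>>12)&0x1 = 0x1
chan:3 @ bit 13 → (0x5b48>>13)&0x7 = 0x2  ←
chan signed 3b, MSB=0: value = 2

2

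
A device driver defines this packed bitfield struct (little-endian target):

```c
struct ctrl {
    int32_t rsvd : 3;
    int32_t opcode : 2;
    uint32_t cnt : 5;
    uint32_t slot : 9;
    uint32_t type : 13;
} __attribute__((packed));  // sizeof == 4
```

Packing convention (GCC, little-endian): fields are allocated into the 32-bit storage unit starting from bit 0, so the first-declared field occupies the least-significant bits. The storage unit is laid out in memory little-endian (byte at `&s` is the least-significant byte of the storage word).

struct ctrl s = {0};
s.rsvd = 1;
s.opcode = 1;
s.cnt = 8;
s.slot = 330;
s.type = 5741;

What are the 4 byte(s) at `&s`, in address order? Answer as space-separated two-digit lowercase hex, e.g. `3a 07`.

rsvd:3 = 1 → 0x1 << 0 → word 0x00000001
opcode:2 = 1 → 0x1 << 3 → word 0x00000009
cnt:5 = 8 → 0x8 << 5 → word 0x00000109
slot:9 = 330 → 0x14a << 10 → word 0x00052909
type:13 = 5741 → 0x166d << 19 → word 0xb36d2909
word = 0xb36d2909 → little-endian bytes:
  [0]=0x09  [1]=0x29  [2]=0x6d  [3]=0xb3

09 29 6d b3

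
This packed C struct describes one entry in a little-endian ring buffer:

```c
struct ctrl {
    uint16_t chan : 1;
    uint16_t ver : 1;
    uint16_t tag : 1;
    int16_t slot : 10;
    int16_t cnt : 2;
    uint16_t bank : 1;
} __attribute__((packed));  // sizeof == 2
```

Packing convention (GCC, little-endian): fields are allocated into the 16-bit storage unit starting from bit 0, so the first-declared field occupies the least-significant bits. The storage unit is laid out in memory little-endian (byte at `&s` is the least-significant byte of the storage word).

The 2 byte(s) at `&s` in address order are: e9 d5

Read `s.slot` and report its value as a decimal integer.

[0]=0xe9 [1]=0xd5 (little-endian) → word 0xd5e9
chan:1 @ bit 0 → (0xd5e9>>0)&0x1 = 0x1
ver:1 @ bit 1 → (0xd5e9>>1)&0x1 = 0x0
tag:1 @ bit 2 → (0xd5e9>>2)&0x1 = 0x0
slot:10 @ bit 3 → (0xd5e9>>3)&0x3ff = 0x2bd  ←
cnt:2 @ bit 13 → (0xd5e9>>13)&0x3 = 0x2
bank:1 @ bit 15 → (0xd5e9>>15)&0x1 = 0x1
slot signed 10b, MSB=1: 701 - 1024 = -323

-323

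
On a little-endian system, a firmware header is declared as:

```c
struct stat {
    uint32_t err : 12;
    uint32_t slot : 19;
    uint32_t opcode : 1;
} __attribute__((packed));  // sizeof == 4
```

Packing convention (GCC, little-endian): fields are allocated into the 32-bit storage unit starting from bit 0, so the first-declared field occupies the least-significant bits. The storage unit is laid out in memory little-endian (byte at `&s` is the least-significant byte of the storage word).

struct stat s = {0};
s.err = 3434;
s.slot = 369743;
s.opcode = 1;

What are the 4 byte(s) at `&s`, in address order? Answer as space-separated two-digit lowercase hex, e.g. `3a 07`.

[0+:12] err=3434 & 0xfff = 0xd6a; word=0x00000d6a
[12+:19] slot=369743 & 0x7ffff = 0x5a44f; word=0x5a44fd6a
[31+:1] opcode=1 & 0x1 = 0x1; word=0xda44fd6a
word = 0xda44fd6a → little-endian bytes:
  [0]=0x6a  [1]=0xfd  [2]=0x44  [3]=0xda

6a fd 44 da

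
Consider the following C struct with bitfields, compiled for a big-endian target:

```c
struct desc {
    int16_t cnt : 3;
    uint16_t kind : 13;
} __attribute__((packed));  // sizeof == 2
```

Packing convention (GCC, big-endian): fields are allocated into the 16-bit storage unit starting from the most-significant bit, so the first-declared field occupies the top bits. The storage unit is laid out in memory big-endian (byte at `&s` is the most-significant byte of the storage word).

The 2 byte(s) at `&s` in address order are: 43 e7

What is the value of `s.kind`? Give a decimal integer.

999

[0]=0x43 [1]=0xe7 (big-endian) → word 0x43e7
cnt:3 @ bit 13 → (0x43e7>>13)&0x7 = 0x2
kind:13 @ bit 0 → (0x43e7>>0)&0x1fff = 0x3e7  ←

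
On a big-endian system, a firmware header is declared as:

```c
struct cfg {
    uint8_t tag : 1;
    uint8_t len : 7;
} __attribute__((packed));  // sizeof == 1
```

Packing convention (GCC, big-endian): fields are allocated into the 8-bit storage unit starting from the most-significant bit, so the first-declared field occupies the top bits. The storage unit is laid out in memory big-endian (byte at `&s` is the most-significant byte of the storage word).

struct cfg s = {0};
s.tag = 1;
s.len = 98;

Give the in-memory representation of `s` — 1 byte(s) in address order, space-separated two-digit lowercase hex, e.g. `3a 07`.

[7+:1] tag=1 & 0x1 = 0x1; word=0x80
[0+:7] len=98 & 0x7f = 0x62; word=0xe2
word = 0xe2 → big-endian bytes:
  [0]=0xe2

e2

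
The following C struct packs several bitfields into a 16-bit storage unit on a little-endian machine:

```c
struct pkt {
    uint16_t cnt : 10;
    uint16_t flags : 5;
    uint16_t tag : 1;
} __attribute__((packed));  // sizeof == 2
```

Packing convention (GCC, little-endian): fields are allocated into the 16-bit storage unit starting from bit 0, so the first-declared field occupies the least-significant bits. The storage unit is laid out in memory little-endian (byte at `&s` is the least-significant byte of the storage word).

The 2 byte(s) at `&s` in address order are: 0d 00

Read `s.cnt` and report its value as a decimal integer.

[0]=0x0d [1]=0x00 (little-endian) → word 0x000d
cnt [0+:10] = (word>>0) & 0x3ff = 13  ←
flags [10+:5] = (word>>10) & 0x1f = 0
tag [15+:1] = (word>>15) & 0x1 = 0

13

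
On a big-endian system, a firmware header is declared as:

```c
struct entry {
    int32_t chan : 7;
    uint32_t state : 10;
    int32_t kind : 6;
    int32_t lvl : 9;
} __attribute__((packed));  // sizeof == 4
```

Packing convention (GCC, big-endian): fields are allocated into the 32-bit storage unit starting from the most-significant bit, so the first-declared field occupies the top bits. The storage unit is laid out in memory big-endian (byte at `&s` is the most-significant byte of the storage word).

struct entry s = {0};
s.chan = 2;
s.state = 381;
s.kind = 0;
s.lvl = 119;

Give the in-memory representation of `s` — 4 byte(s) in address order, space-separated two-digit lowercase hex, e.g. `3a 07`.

[25+:7] chan=2 & 0x7f = 0x2; word=0x04000000
[15+:10] state=381 & 0x3ff = 0x17d; word=0x04be8000
[9+:6] kind=0 & 0x3f = 0x0; word=0x04be8000
[0+:9] lvl=119 & 0x1ff = 0x77; word=0x04be8077
word = 0x04be8077 → big-endian bytes:
  [0]=0x04  [1]=0xbe  [2]=0x80  [3]=0x77

04 be 80 77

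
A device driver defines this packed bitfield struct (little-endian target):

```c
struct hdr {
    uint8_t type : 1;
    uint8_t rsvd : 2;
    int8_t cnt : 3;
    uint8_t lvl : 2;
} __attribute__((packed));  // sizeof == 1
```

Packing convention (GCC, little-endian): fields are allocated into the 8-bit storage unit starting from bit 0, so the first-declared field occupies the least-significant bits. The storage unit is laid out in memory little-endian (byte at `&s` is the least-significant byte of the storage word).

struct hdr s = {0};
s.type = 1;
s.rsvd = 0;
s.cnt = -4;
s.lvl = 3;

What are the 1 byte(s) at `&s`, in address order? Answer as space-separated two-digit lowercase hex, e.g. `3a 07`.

e1

type:1 = 1 → 0x1 << 0 → word 0x01
rsvd:2 = 0 → 0x0 << 1 → word 0x01
cnt:3 = -4 → 0x4 << 3 → word 0x21
lvl:2 = 3 → 0x3 << 6 → word 0xe1
word = 0xe1 → little-endian bytes:
  [0]=0xe1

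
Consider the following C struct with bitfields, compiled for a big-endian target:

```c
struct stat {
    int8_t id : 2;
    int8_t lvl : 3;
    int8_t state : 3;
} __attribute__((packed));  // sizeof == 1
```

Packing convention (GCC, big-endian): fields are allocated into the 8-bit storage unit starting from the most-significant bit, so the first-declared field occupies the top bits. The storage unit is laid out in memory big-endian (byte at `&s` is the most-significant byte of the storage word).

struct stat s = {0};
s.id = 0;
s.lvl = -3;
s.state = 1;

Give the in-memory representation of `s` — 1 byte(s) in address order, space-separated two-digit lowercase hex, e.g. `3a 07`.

29

id (2b) val=0 bits=0x0 at bit 6: 0x00
lvl (3b) val=-3 bits=0x5 at bit 3: 0x28
state (3b) val=1 bits=0x1 at bit 0: 0x29
word = 0x29 → big-endian bytes:
  [0]=0x29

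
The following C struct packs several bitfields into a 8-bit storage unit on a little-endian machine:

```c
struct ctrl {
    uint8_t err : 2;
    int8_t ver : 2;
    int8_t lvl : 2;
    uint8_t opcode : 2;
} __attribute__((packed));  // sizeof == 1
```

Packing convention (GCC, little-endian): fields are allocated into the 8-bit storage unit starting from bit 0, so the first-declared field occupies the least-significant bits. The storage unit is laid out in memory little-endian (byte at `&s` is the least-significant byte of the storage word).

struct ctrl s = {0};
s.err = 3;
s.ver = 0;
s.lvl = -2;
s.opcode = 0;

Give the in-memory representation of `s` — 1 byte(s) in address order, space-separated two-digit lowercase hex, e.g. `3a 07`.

err:2 = 3 → 0x3 << 0 → word 0x03
ver:2 = 0 → 0x0 << 2 → word 0x03
lvl:2 = -2 → 0x2 << 4 → word 0x23
opcode:2 = 0 → 0x0 << 6 → word 0x23
word = 0x23 → little-endian bytes:
  [0]=0x23

23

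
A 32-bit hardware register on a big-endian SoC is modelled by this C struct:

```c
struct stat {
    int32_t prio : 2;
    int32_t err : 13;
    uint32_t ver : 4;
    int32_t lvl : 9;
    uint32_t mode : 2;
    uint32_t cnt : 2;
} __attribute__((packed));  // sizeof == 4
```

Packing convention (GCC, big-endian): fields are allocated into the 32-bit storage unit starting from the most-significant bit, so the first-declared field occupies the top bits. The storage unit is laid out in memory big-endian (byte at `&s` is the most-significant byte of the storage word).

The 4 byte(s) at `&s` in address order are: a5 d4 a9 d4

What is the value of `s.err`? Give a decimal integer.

-3350

[0]=0xa5 [1]=0xd4 [2]=0xa9 [3]=0xd4 (big-endian) → word 0xa5d4a9d4
prio [30+:2] = (word>>30) & 0x3 = 2
err [17+:13] = (word>>17) & 0x1fff = 4842  ←
ver [13+:4] = (word>>13) & 0xf = 5
lvl [4+:9] = (word>>4) & 0x1ff = 157
mode [2+:2] = (word>>2) & 0x3 = 1
cnt [0+:2] = (word>>0) & 0x3 = 0
err signed 13b, MSB=1: 4842 - 8192 = -3350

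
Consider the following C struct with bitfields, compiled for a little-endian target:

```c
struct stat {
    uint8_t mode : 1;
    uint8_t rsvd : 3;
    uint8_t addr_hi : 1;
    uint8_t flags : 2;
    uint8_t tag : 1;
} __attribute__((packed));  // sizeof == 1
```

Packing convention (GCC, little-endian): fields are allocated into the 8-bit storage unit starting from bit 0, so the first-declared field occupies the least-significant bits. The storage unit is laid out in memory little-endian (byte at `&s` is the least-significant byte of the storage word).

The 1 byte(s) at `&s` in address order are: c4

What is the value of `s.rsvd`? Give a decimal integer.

[0]=0xc4 (little-endian) → word 0xc4
mode:1 @ bit 0 → (0xc4>>0)&0x1 = 0x0
rsvd:3 @ bit 1 → (0xc4>>1)&0x7 = 0x2  ←
addr_hi:1 @ bit 4 → (0xc4>>4)&0x1 = 0x0
flags:2 @ bit 5 → (0xc4>>5)&0x3 = 0x2
tag:1 @ bit 7 → (0xc4>>7)&0x1 = 0x1

2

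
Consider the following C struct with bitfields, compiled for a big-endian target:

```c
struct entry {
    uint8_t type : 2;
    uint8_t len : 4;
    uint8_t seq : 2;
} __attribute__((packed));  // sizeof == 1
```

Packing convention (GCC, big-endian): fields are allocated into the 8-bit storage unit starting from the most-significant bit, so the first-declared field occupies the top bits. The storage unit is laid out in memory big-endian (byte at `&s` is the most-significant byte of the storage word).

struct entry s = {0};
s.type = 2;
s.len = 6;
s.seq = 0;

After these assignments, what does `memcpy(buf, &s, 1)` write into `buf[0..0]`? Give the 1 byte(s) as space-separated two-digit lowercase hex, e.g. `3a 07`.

98

type:2 = 2 → 0x2 << 6 → word 0x80
len:4 = 6 → 0x6 << 2 → word 0x98
seq:2 = 0 → 0x0 << 0 → word 0x98
word = 0x98 → big-endian bytes:
  [0]=0x98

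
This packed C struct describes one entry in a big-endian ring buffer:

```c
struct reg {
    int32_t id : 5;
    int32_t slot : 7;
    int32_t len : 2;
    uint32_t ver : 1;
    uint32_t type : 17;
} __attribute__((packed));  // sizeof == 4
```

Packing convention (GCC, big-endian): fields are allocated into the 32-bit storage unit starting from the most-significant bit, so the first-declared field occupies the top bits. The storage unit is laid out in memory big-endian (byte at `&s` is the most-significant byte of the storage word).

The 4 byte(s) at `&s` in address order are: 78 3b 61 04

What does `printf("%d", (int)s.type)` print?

[0]=0x78 [1]=0x3b [2]=0x61 [3]=0x04 (big-endian) → word 0x783b6104
id:5 @ bit 27 → (0x783b6104>>27)&0x1f = 0xf
slot:7 @ bit 20 → (0x783b6104>>20)&0x7f = 0x3
len:2 @ bit 18 → (0x783b6104>>18)&0x3 = 0x2
ver:1 @ bit 17 → (0x783b6104>>17)&0x1 = 0x1
type:17 @ bit 0 → (0x783b6104>>0)&0x1ffff = 0x16104  ←

90372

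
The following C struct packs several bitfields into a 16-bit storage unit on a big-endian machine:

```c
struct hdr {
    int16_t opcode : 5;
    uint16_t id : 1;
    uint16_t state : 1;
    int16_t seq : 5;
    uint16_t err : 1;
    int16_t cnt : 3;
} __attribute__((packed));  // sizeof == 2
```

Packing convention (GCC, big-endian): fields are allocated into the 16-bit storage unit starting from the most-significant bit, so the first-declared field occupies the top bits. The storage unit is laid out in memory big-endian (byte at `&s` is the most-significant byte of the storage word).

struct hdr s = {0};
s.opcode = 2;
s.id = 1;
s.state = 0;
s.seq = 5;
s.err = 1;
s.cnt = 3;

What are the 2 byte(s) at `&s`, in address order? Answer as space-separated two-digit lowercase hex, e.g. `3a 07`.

14 5b

[11+:5] opcode=2 & 0x1f = 0x2; word=0x1000
[10+:1] id=1 & 0x1 = 0x1; word=0x1400
[9+:1] state=0 & 0x1 = 0x0; word=0x1400
[4+:5] seq=5 & 0x1f = 0x5; word=0x1450
[3+:1] err=1 & 0x1 = 0x1; word=0x1458
[0+:3] cnt=3 & 0x7 = 0x3; word=0x145b
word = 0x145b → big-endian bytes:
  [0]=0x14  [1]=0x5b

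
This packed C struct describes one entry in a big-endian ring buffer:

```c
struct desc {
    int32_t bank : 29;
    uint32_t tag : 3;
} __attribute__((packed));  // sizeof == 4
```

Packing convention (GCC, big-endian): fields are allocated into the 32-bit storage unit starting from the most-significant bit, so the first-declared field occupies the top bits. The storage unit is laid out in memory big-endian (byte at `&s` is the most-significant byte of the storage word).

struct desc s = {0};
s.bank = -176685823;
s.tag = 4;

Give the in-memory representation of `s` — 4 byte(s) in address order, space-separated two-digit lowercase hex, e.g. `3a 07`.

ab bf e8 0c

bank:29 = -176685823 → 0x1577fd01 << 3 → word 0xabbfe808
tag:3 = 4 → 0x4 << 0 → word 0xabbfe80c
word = 0xabbfe80c → big-endian bytes:
  [0]=0xab  [1]=0xbf  [2]=0xe8  [3]=0x0c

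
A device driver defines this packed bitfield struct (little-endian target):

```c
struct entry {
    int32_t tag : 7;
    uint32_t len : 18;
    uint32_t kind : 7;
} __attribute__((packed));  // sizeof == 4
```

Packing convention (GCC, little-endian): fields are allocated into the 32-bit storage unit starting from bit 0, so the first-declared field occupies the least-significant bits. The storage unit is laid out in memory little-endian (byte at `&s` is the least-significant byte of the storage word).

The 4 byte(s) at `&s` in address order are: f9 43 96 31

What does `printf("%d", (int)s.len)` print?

208007

[0]=0xf9 [1]=0x43 [2]=0x96 [3]=0x31 (little-endian) → word 0x319643f9
tag [0+:7] = (word>>0) & 0x7f = 121
len [7+:18] = (word>>7) & 0x3ffff = 208007  ←
kind [25+:7] = (word>>25) & 0x7f = 24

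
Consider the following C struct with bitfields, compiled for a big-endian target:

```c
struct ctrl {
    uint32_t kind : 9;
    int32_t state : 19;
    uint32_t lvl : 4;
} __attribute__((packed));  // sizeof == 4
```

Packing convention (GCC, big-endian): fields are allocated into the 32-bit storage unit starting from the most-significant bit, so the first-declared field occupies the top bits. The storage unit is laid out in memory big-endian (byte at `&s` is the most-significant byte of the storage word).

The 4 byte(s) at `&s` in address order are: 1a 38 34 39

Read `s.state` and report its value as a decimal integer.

[0]=0x1a [1]=0x38 [2]=0x34 [3]=0x39 (big-endian) → word 0x1a383439
kind:9 @ bit 23 → (0x1a383439>>23)&0x1ff = 0x34
state:19 @ bit 4 → (0x1a383439>>4)&0x7ffff = 0x38343  ←
lvl:4 @ bit 0 → (0x1a383439>>0)&0xf = 0x9
state signed 19b, MSB=0: value = 230211

230211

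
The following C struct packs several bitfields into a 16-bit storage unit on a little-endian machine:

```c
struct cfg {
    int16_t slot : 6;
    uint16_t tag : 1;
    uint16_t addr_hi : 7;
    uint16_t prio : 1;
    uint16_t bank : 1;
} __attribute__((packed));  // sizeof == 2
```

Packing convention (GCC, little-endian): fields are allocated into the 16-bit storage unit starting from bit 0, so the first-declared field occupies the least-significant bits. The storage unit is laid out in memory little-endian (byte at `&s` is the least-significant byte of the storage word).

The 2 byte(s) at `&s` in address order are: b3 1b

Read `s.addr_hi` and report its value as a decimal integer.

55

[0]=0xb3 [1]=0x1b (little-endian) → word 0x1bb3
slot:6 @ bit 0 → (0x1bb3>>0)&0x3f = 0x33
tag:1 @ bit 6 → (0x1bb3>>6)&0x1 = 0x0
addr_hi:7 @ bit 7 → (0x1bb3>>7)&0x7f = 0x37  ←
prio:1 @ bit 14 → (0x1bb3>>14)&0x1 = 0x0
bank:1 @ bit 15 → (0x1bb3>>15)&0x1 = 0x0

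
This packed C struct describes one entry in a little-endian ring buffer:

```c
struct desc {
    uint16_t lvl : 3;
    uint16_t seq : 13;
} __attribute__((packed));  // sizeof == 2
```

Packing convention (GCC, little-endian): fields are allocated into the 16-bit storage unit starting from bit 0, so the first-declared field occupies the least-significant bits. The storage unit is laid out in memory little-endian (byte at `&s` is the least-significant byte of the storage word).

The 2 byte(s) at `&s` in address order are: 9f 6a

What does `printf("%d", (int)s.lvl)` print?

[0]=0x9f [1]=0x6a (little-endian) → word 0x6a9f
lvl [0+:3] = (word>>0) & 0x7 = 7  ←
seq [3+:13] = (word>>3) & 0x1fff = 3411

7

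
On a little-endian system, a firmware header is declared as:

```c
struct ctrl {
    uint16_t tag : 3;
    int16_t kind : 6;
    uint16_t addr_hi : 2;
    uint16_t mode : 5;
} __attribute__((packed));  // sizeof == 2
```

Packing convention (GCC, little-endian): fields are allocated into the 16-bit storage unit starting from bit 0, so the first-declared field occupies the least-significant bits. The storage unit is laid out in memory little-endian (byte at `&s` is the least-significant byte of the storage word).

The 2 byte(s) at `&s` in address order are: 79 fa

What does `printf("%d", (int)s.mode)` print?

[0]=0x79 [1]=0xfa (little-endian) → word 0xfa79
tag:3 @ bit 0 → (0xfa79>>0)&0x7 = 0x1
kind:6 @ bit 3 → (0xfa79>>3)&0x3f = 0xf
addr_hi:2 @ bit 9 → (0xfa79>>9)&0x3 = 0x1
mode:5 @ bit 11 → (0xfa79>>11)&0x1f = 0x1f  ←

31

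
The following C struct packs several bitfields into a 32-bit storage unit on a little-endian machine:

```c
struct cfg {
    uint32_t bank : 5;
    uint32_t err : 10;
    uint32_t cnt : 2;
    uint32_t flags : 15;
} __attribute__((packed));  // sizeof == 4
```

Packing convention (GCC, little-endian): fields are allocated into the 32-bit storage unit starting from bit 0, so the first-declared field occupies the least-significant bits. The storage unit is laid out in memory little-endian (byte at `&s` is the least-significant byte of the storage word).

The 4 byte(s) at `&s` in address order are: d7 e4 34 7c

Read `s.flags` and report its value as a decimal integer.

[0]=0xd7 [1]=0xe4 [2]=0x34 [3]=0x7c (little-endian) → word 0x7c34e4d7
bank:5 @ bit 0 → (0x7c34e4d7>>0)&0x1f = 0x17
err:10 @ bit 5 → (0x7c34e4d7>>5)&0x3ff = 0x326
cnt:2 @ bit 15 → (0x7c34e4d7>>15)&0x3 = 0x1
flags:15 @ bit 17 → (0x7c34e4d7>>17)&0x7fff = 0x3e1a  ←

15898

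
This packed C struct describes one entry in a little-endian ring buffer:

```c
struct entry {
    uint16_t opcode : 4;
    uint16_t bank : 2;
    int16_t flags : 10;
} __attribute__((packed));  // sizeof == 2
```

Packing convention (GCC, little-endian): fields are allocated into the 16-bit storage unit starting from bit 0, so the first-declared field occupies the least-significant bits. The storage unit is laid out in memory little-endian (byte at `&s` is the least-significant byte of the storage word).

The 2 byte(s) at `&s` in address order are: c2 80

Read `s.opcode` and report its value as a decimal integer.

[0]=0xc2 [1]=0x80 (little-endian) → word 0x80c2
opcode:4 @ bit 0 → (0x80c2>>0)&0xf = 0x2  ←
bank:2 @ bit 4 → (0x80c2>>4)&0x3 = 0x0
flags:10 @ bit 6 → (0x80c2>>6)&0x3ff = 0x203

2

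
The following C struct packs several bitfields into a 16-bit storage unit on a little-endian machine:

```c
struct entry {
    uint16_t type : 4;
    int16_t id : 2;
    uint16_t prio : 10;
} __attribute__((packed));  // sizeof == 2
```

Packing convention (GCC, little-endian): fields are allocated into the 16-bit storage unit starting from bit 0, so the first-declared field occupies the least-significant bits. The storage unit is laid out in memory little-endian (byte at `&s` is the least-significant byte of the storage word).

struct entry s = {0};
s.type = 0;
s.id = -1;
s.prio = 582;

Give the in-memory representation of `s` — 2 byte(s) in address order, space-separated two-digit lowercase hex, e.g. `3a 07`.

b0 91

[0+:4] type=0 & 0xf = 0x0; word=0x0000
[4+:2] id=-1 & 0x3 = 0x3; word=0x0030
[6+:10] prio=582 & 0x3ff = 0x246; word=0x91b0
word = 0x91b0 → little-endian bytes:
  [0]=0xb0  [1]=0x91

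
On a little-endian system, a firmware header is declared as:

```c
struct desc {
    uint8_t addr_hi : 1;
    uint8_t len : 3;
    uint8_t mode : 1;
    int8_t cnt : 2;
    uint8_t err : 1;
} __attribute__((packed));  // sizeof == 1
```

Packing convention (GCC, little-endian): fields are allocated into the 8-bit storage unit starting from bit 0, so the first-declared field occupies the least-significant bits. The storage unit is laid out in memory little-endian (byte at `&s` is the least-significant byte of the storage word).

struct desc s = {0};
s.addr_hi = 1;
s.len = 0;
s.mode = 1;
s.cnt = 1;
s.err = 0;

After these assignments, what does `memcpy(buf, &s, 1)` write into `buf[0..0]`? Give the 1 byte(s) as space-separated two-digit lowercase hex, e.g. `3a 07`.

addr_hi (1b) val=1 bits=0x1 at bit 0: 0x01
len (3b) val=0 bits=0x0 at bit 1: 0x01
mode (1b) val=1 bits=0x1 at bit 4: 0x11
cnt (2b) val=1 bits=0x1 at bit 5: 0x31
err (1b) val=0 bits=0x0 at bit 7: 0x31
word = 0x31 → little-endian bytes:
  [0]=0x31

31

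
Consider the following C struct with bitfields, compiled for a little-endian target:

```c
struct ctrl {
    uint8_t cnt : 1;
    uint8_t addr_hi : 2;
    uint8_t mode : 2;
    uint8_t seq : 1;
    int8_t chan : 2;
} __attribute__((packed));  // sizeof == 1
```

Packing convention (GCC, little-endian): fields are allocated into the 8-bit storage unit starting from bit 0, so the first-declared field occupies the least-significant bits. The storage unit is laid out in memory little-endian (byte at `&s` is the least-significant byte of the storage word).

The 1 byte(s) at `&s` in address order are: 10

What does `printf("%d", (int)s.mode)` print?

2

[0]=0x10 (little-endian) → word 0x10
cnt [0+:1] = (word>>0) & 0x1 = 0
addr_hi [1+:2] = (word>>1) & 0x3 = 0
mode [3+:2] = (word>>3) & 0x3 = 2  ←
seq [5+:1] = (word>>5) & 0x1 = 0
chan [6+:2] = (word>>6) & 0x3 = 0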